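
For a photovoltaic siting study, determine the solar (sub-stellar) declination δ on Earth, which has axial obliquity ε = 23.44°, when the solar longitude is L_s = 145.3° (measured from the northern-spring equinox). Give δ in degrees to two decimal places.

δ = +13.09°

sin δ = sin ε · sin L_s = sin 23.44° × sin 145.3° = 0.226453.
δ = arcsin(0.226453) = +13.09°.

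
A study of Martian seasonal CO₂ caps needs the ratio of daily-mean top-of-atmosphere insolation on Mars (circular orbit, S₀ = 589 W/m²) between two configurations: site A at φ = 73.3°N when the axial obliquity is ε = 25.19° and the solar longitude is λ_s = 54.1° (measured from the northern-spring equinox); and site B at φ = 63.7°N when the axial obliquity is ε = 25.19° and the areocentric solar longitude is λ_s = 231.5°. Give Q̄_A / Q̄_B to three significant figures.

Q̄_A / Q̄_B ≈ 17.0

— Configuration A (φ=+73.3°):
Solar declination: sin δ = sin ε · sin λ_s = sin 25.19° × sin 54.1° = 0.34477, so δ = +20.168°.
cos H₀ = −tan(+73.3°) tan(+20.168°) = -1.2242 ≤ −1 ⇒ polar day, H₀ = π.
Bracket: H₀ sin φ sin δ + cos φ cos δ sin H₀ = 3.1416×0.95782×0.34477 + 0.28736×0.93869×0.00000 = 1.037443 + 0.000000 = 1.037443.
Q̄ = (S₀/π) × [bracket] = (589/π) × 1.037443 = 194.50 W/m².
— Configuration B (φ=+63.7°):
sin δ = sin 25.19° × sin 231.5° = -0.33309, so δ = -19.457°.
cos H₀ = −tan(+63.7°) tan(-19.457°) = 0.7148, H₀ = 0.7745 rad.
Bracket: H₀ sin φ sin δ + cos φ cos δ sin H₀ = 0.7745×0.89649×-0.33309 + 0.44307×0.94289×0.69934 = -0.231275 + 0.292161 = 0.060886.
Q̄ = (S₀/π) × [bracket] = (589/π) × 0.060886 = 11.415 W/m².
Ratio Q̄_A / Q̄_B = 194.50 / 11.415 = 17.04.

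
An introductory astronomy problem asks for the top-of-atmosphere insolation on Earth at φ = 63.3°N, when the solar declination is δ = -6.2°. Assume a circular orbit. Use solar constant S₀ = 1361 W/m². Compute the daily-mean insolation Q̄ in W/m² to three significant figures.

Q̄ ≈ 132 W/m²

cos H₀ = −tan(+63.3°) tan(-6.200°) = 0.2160, H₀ = 1.3531 rad.
Bracket: H₀ sin φ sin δ + cos φ cos δ sin H₀ = 1.3531×0.89337×-0.10800 + 0.44932×0.99415×0.97639 = -0.130552 + 0.436145 = 0.305593.
Q̄ = (S₀/π) × [bracket] = (1361/π) × 0.305593 = 132.4 W/m².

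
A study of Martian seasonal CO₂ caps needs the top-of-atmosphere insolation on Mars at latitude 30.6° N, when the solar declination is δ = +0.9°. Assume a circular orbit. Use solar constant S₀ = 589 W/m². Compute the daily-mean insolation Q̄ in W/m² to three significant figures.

cos H₀ = −tan(+30.6°) tan(+0.900°) = -0.0093, H₀ = 1.5801 rad.
Bracket: H₀ sin φ sin δ + cos φ cos δ sin H₀ = 1.5801×0.50904×0.01571 + 0.86074×0.99988×0.99996 = 0.012636 + 0.860602 = 0.873238.
Q̄ = (S₀/π) × [bracket] = (589/π) × 0.873238 = 163.7 W/m².

Q̄ ≈ 164 W/m²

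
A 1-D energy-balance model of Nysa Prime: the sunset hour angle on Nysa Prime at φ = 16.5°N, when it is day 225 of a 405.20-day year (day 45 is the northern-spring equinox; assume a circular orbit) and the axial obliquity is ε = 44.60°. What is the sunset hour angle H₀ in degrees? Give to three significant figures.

H₀ = 94.2°

Solar longitude: λ_s = 360° × (225 − 45)/405.20 = 159.921°.
sin δ = sin 44.60° × sin 159.921° = 0.24106, so δ = +13.949°.
cos H₀ = −tan φ · tan δ = −tan(+16.5°) × tan(+13.949°) = -0.0736, so H₀ = 1.6444 rad = 94.22°.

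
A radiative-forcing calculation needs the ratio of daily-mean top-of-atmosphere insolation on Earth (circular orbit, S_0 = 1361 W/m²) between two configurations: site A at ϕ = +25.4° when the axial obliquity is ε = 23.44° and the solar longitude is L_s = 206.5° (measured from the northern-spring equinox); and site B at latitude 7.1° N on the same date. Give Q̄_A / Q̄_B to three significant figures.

Q̄_A / Q̄_B ≈ 0.820

— Configuration A (ϕ=+25.4°):
Solar declination: sin δ = sin ε · sin L_s = sin 23.44° × sin 206.5° = -0.17749, so δ = -10.224°.
cos h₀ = −tan(+25.4°) tan(-10.224°) = 0.0856, h₀ = 1.4851 rad.
Bracket: h₀ sin ϕ sin δ + cos ϕ cos δ sin h₀ = 1.4851×0.42894×-0.17749 + 0.90334×0.98412×0.99633 = -0.113064 + 0.885732 = 0.772668.
Q̄ = (S_0/π) × [bracket] = (1361/π) × 0.772668 = 334.74 W/m².
— Configuration B (ϕ=+7.1°):
cos h₀ = −tan(+7.1°) tan(-10.224°) = 0.0225, h₀ = 1.5483 rad.
Bracket: h₀ sin ϕ sin δ + cos ϕ cos δ sin h₀ = 1.5483×0.12360×-0.17749 + 0.99233×0.98412×0.99975 = -0.033966 + 0.976328 = 0.942362.
Q̄ = (S_0/π) × [bracket] = (1361/π) × 0.942362 = 408.25 W/m².
Ratio Q̄_A / Q̄_B = 334.74 / 408.25 = 0.8199.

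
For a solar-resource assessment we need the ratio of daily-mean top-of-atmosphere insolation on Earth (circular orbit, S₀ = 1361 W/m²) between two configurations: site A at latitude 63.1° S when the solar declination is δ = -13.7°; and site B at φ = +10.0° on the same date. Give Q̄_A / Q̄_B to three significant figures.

Q̄_A / Q̄_B ≈ 0.922

— Configuration A (φ=-63.1°):
cos H₀ = −tan(-63.1°) tan(-13.700°) = -0.4805, H₀ = 2.0720 rad.
Bracket: H₀ sin φ sin δ + cos φ cos δ sin H₀ = 2.0720×-0.89180×-0.23684 + 0.45243×0.97155×0.87699 = 0.437635 + 0.385488 = 0.823123.
Q̄ = (S₀/π) × [bracket] = (1361/π) × 0.823123 = 356.59 W/m².
— Configuration B (φ=+10.0°):
cos H₀ = −tan(+10.0°) tan(-13.700°) = 0.0430, H₀ = 1.5278 rad.
Bracket: H₀ sin φ sin δ + cos φ cos δ sin H₀ = 1.5278×0.17365×-0.23684 + 0.98481×0.97155×0.99908 = -0.062834 + 0.955912 = 0.893078.
Q̄ = (S₀/π) × [bracket] = (1361/π) × 0.893078 = 386.90 W/m².
Ratio Q̄_A / Q̄_B = 356.59 / 386.90 = 0.9217.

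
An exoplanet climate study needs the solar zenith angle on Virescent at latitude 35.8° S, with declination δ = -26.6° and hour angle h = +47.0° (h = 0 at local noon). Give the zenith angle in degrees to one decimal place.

cos θ_z = sin ϕ sin δ + cos ϕ cos δ cos h = 0.261920 + 0.494596 = 0.756516.
θ_z = arccos(0.756516) = 40.8°.

θ_z = 40.8°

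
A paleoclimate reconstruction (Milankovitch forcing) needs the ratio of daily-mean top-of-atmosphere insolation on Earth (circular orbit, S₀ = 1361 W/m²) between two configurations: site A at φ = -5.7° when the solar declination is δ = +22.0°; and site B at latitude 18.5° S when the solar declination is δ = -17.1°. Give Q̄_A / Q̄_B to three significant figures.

— Configuration A (φ=-5.7°):
cos H₀ = −tan(-5.7°) tan(+22.000°) = 0.0403, H₀ = 1.5305 rad.
Bracket: H₀ sin φ sin δ + cos φ cos δ sin H₀ = 1.5305×-0.09932×0.37461 + 0.99506×0.92718×0.99919 = -0.056944 + 0.921852 = 0.864908.
Q̄ = (S₀/π) × [bracket] = (1361/π) × 0.864908 = 374.70 W/m².
— Configuration B (φ=-18.5°):
cos H₀ = −tan(-18.5°) tan(-17.100°) = -0.1029, H₀ = 1.6739 rad.
Bracket: H₀ sin φ sin δ + cos φ cos δ sin H₀ = 1.6739×-0.31730×-0.29404 + 0.94832×0.95579×0.99469 = 0.156173 + 0.901582 = 1.057755.
Q̄ = (S₀/π) × [bracket] = (1361/π) × 1.057755 = 458.24 W/m².
Ratio Q̄_A / Q̄_B = 374.70 / 458.24 = 0.8177.

Q̄_A / Q̄_B ≈ 0.818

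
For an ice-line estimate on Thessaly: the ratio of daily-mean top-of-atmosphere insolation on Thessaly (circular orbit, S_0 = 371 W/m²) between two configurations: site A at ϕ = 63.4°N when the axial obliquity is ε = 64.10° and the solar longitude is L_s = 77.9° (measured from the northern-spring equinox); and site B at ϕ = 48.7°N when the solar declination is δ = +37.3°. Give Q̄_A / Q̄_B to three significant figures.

— Configuration A (ϕ=+63.4°):
Solar declination: sin δ = sin ε · sin L_s = sin 64.10° × sin 77.9° = 0.87957, so δ = +61.591°.
cos h₀ = −tan(+63.4°) tan(+61.591°) = -3.6919 ≤ −1 ⇒ polar day, h₀ = π.
Bracket: h₀ sin ϕ sin δ + cos ϕ cos δ sin h₀ = 3.1416×0.89415×0.87957 + 0.44776×0.47576×0.00000 = 2.470766 + 0.000000 = 2.470766.
Q̄ = (S_0/π) × [bracket] = (371/π) × 2.470766 = 291.78 W/m².
— Configuration B (ϕ=+48.7°):
cos h₀ = −tan(+48.7°) tan(+37.300°) = -0.8671, h₀ = 2.6202 rad.
Bracket: h₀ sin ϕ sin δ + cos ϕ cos δ sin h₀ = 2.6202×0.75126×0.60599 + 0.66000×0.79547×0.49807 = 1.192862 + 0.261492 = 1.454354.
Q̄ = (S_0/π) × [bracket] = (371/π) × 1.454354 = 171.75 W/m².
Ratio Q̄_A / Q̄_B = 291.78 / 171.75 = 1.699.

Q̄_A / Q̄_B ≈ 1.70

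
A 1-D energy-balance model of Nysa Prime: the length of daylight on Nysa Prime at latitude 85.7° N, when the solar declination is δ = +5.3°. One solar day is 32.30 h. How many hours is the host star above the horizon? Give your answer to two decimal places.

32.30 h

Sunrise equation: cos H₀ = −tan φ · tan δ = -1.2338 ≤ −1, so the host star never sets (polar day) and H₀ = π.
Daylight = 2H₀/(2π) × 32.30 h = (3.1416/π) × 32.30 = 32.30 h.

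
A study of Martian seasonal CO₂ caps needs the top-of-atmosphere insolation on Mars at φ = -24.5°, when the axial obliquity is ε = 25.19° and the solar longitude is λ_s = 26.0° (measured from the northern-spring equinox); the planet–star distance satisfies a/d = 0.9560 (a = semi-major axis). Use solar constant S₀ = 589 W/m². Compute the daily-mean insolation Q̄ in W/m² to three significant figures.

Q̄ ≈ 133 W/m²

Solar declination: sin δ = sin ε · sin λ_s = sin 25.19° × sin 26.0° = 0.18658, so δ = +10.753°.
cos H₀ = −tan(-24.5°) tan(+10.753°) = 0.0865, H₀ = 1.4841 rad.
Bracket: H₀ sin φ sin δ + cos φ cos δ sin H₀ = 1.4841×-0.41469×0.18658 + 0.90996×0.98244×0.99625 = -0.114829 + 0.890629 = 0.775800.
Inverse-square distance factor (a/d)² = 0.9560² = 0.913936.
Q̄ = (S₀/π) × 0.913936 × [bracket] = (589/π) × 0.913936 × 0.775800 = 132.9 W/m².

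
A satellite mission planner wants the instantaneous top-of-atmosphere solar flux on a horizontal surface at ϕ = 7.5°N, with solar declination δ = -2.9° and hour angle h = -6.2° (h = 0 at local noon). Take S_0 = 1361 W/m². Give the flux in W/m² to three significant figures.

1.33e+03 W/m²

cos θ_z = sin ϕ sin δ + cos ϕ cos δ cos h = -0.006604 + 0.984384 = 0.977780.
Flux = S_0 · cos θ_z = 1361 × 0.977780 = 1331 W/m².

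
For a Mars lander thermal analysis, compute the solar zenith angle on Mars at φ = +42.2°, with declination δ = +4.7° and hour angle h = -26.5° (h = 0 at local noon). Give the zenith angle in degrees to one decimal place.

cos θ_z = sin φ sin δ + cos φ cos δ cos h = 0.055040 + 0.660742 = 0.715782.
θ_z = arccos(0.715782) = 44.3°.

θ_z = 44.3°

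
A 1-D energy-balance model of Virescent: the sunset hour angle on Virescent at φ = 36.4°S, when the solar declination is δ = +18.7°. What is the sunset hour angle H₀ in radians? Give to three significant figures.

cos H₀ = −tan φ · tan δ = −tan(-36.4°) × tan(+18.700°) = 0.2495, so H₀ = 1.3186 rad = 75.55°.

H₀ = 1.32 rad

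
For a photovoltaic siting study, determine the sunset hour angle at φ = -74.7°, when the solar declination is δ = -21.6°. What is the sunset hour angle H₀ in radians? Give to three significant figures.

H₀ = 3.14 rad

Sunrise equation: cos H₀ = −tan φ · tan δ = -1.4473 ≤ −1, so the Sun never sets (polar day) and H₀ = π.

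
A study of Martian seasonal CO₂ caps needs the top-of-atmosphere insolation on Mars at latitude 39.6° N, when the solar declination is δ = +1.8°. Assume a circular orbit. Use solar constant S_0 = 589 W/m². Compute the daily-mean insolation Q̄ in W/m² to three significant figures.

cos h₀ = −tan(+39.6°) tan(+1.800°) = -0.0260, h₀ = 1.5968 rad.
Bracket: h₀ sin ϕ sin δ + cos ϕ cos δ sin h₀ = 1.5968×0.63742×0.03141 + 0.77051×0.99951×0.99966 = 0.031970 + 0.769871 = 0.801841.
Q̄ = (S_0/π) × [bracket] = (589/π) × 0.801841 = 150.3 W/m².

Q̄ ≈ 150 W/m²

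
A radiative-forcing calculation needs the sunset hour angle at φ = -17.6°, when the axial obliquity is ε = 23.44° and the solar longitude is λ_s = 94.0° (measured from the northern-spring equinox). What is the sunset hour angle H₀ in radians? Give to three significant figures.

H₀ = 1.43 rad

Solar declination: sin δ = sin ε · sin λ_s = sin 23.44° × sin 94.0° = 0.39682, so δ = +23.380°.
cos H₀ = −tan φ · tan δ = −tan(-17.6°) × tan(+23.380°) = 0.1371, so H₀ = 1.4332 rad = 82.12°.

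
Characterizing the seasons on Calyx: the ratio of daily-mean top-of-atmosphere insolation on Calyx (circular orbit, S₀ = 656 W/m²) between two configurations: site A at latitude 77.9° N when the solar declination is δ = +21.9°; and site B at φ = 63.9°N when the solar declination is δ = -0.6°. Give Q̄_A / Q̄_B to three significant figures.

Q̄_A / Q̄_B ≈ 2.69

— Configuration A (φ=+77.9°):
cos H₀ = −tan(+77.9°) tan(+21.900°) = -1.8752 ≤ −1 ⇒ polar day, H₀ = π.
Bracket: H₀ sin φ sin δ + cos φ cos δ sin H₀ = 3.1416×0.97778×0.37299 + 0.20962×0.92784×0.00000 = 1.145748 + 0.000000 = 1.145748.
Q̄ = (S₀/π) × [bracket] = (656/π) × 1.145748 = 239.25 W/m².
— Configuration B (φ=+63.9°):
cos H₀ = −tan(+63.9°) tan(-0.600°) = 0.0214, H₀ = 1.5494 rad.
Bracket: H₀ sin φ sin δ + cos φ cos δ sin H₀ = 1.5494×0.89803×-0.01047 + 0.43994×0.99995×0.99977 = -0.014568 + 0.439817 = 0.425249.
Q̄ = (S₀/π) × [bracket] = (656/π) × 0.425249 = 88.797 W/m².
Ratio Q̄_A / Q̄_B = 239.25 / 88.797 = 2.694.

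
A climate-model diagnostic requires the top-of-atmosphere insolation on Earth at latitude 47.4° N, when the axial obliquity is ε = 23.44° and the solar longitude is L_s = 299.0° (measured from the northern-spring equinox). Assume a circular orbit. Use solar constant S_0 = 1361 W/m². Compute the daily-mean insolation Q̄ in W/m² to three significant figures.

Q̄ ≈ 123 W/m²

Solar declination: sin δ = sin ε · sin L_s = sin 23.44° × sin 299.0° = -0.34791, so δ = -20.360°.
cos h₀ = −tan(+47.4°) tan(-20.360°) = 0.4036, h₀ = 1.1554 rad.
Bracket: h₀ sin ϕ sin δ + cos ϕ cos δ sin h₀ = 1.1554×0.73610×-0.34791 + 0.67688×0.93753×0.91495 = -0.295894 + 0.580623 = 0.284729.
Q̄ = (S_0/π) × [bracket] = (1361/π) × 0.284729 = 123.4 W/m².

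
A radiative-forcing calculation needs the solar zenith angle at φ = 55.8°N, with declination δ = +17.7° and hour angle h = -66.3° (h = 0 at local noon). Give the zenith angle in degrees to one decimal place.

θ_z = 62.2°

cos θ_z = sin φ sin δ + cos φ cos δ cos h = 0.251460 + 0.215233 = 0.466693.
θ_z = arccos(0.466693) = 62.2°.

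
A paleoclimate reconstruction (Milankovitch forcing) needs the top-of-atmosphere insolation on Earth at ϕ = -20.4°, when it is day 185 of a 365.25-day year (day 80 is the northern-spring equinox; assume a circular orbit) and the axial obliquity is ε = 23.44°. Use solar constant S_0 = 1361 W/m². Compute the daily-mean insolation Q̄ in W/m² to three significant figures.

Q̄ ≈ 287 W/m²

Solar longitude: L_s = 360° × (185 − 80)/365.25 = 103.491°.
sin δ = sin 23.44° × sin 103.491° = 0.38681, so δ = +22.756°.
cos h₀ = −tan(-20.4°) tan(+22.756°) = 0.1560, h₀ = 1.4142 rad.
Bracket: h₀ sin ϕ sin δ + cos ϕ cos δ sin h₀ = 1.4142×-0.34857×0.38681 + 0.93728×0.92216×0.98776 = -0.190677 + 0.853743 = 0.663066.
Q̄ = (S_0/π) × [bracket] = (1361/π) × 0.663066 = 287.3 W/m².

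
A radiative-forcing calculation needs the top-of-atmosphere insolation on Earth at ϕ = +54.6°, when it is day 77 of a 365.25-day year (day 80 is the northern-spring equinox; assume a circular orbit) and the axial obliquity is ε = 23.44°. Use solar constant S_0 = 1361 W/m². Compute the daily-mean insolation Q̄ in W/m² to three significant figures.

Q̄ ≈ 240 W/m²

Solar longitude: L_s = 360° × (77 − 80)/365.25 = -2.957°, i.e. -2.957° + 360° = 357.043°.
sin δ = sin 23.44° × sin 357.043° = -0.02052, so δ = -1.176°.
cos h₀ = −tan(+54.6°) tan(-1.176°) = 0.0289, h₀ = 1.5419 rad.
Bracket: h₀ sin ϕ sin δ + cos ϕ cos δ sin h₀ = 1.5419×0.81513×-0.02052 + 0.57928×0.99979×0.99958 = -0.025791 + 0.578915 = 0.553124.
Q̄ = (S_0/π) × [bracket] = (1361/π) × 0.553124 = 239.6 W/m².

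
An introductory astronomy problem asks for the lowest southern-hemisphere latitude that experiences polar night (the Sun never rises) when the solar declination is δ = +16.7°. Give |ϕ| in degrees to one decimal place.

Polar night requires cos h₀ = −tan ϕ tan δ ≥ 1, i.e. tan ϕ tan δ ≤ −1.
The boundary is |tan ϕ| · |tan δ| = 1, so |ϕ| = 90° − |δ| = 90° − 16.7° = 73.3° in the southern hemisphere.

|ϕ| = 73.3°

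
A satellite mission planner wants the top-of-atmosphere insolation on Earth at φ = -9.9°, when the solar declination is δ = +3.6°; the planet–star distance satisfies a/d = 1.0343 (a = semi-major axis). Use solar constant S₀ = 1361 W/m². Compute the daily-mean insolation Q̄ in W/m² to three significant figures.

cos H₀ = −tan(-9.9°) tan(+3.600°) = 0.0110, H₀ = 1.5598 rad.
Bracket: H₀ sin φ sin δ + cos φ cos δ sin H₀ = 1.5598×-0.17193×0.06279 + 0.98511×0.99803×0.99994 = -0.016839 + 0.983110 = 0.966271.
Inverse-square distance factor (a/d)² = 1.0343² = 1.069776.
Q̄ = (S₀/π) × 1.069776 × [bracket] = (1361/π) × 1.069776 × 0.966271 = 447.8 W/m².

Q̄ ≈ 448 W/m²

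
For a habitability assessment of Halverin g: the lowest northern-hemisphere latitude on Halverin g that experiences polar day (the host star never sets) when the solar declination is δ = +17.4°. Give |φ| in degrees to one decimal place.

|φ| = 72.6°

Polar day requires cos H₀ = −tan φ tan δ ≤ −1, i.e. tan φ tan δ ≥ 1.
The boundary is |tan φ| · |tan δ| = 1, so |φ| = 90° − |δ| = 90° − 17.4° = 72.6° in the northern hemisphere.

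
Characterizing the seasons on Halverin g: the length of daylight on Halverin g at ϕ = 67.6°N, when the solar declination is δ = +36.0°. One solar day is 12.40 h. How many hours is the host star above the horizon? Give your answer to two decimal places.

Sunrise equation: cos h₀ = −tan ϕ · tan δ = -1.7627 ≤ −1, so the host star never sets (polar day) and h₀ = π.
Daylight = 2h₀/(2π) × 12.40 h = (3.1416/π) × 12.40 = 12.40 h.

12.40 h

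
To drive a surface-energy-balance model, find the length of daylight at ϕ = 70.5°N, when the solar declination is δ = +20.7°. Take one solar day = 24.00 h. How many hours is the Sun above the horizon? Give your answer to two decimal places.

24.00 h

Sunrise equation: cos h₀ = −tan ϕ · tan δ = -1.0671 ≤ −1, so the Sun never sets (polar day) and h₀ = π.
Daylight = 2h₀/(2π) × 24.00 h = (3.1416/π) × 24.00 = 24.00 h.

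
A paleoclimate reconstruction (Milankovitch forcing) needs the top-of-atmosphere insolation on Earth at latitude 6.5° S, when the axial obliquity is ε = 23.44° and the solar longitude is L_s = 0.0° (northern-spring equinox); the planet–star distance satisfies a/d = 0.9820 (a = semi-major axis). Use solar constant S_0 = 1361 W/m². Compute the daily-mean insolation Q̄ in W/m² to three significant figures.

Solar declination: sin δ = sin ε · sin L_s = sin 23.44° × sin 0.0° = 0.00000, so δ = +0.000°.
cos h₀ = −tan(-6.5°) tan(+0.000°) = 0.0000, h₀ = 1.5708 rad.
Bracket: h₀ sin ϕ sin δ + cos ϕ cos δ sin h₀ = 1.5708×-0.11320×0.00000 + 0.99357×1.00000×1.00000 = -0.000000 + 0.993570 = 0.993570.
Inverse-square distance factor (a/d)² = 0.9820² = 0.964324.
Q̄ = (S_0/π) × 0.964324 × [bracket] = (1361/π) × 0.964324 × 0.993570 = 415.1 W/m².

Q̄ ≈ 415 W/m²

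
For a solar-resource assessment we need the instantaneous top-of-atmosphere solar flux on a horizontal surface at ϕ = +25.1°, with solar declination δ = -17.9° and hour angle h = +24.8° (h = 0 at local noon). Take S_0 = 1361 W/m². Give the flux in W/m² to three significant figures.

cos θ_z = sin ϕ sin δ + cos ϕ cos δ cos h = -0.130380 + 0.782263 = 0.651883.
Flux = S_0 · cos θ_z = 1361 × 0.651883 = 887.2 W/m².

887 W/m²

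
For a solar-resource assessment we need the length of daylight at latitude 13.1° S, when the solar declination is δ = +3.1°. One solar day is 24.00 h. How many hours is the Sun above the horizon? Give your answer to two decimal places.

11.90 h

cos H₀ = −tan φ · tan δ = −tan(-13.1°) × tan(+3.100°) = 0.0126, so H₀ = 1.5582 rad = 89.28°.
Daylight = 2H₀/(2π) × 24.00 h = (1.5582/π) × 24.00 = 11.90 h.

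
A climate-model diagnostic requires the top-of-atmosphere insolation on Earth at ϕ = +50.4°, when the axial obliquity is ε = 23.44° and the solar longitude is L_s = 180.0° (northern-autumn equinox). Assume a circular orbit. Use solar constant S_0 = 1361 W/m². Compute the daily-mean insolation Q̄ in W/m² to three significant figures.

Solar declination: sin δ = sin ε · sin L_s = sin 23.44° × sin 180.0° = 0.00000, so δ = +0.000°.
cos h₀ = −tan(+50.4°) tan(+0.000°) = -0.0000, h₀ = 1.5708 rad.
Bracket: h₀ sin ϕ sin δ + cos ϕ cos δ sin h₀ = 1.5708×0.77051×0.00000 + 0.63742×1.00000×1.00000 = 0.000000 + 0.637420 = 0.637420.
Q̄ = (S_0/π) × [bracket] = (1361/π) × 0.637420 = 276.1 W/m².

Q̄ ≈ 276 W/m²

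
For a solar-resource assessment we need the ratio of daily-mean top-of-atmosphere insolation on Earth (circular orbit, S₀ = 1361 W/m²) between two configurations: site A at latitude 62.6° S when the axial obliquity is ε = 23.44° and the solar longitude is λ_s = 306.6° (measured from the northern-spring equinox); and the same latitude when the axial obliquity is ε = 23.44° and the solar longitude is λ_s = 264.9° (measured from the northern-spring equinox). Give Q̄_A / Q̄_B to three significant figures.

Q̄_A / Q̄_B ≈ 0.863

— Configuration A (φ=-62.6°):
Solar declination: sin δ = sin ε · sin λ_s = sin 23.44° × sin 306.6° = -0.31935, so δ = -18.624°.
cos H₀ = −tan(-62.6°) tan(-18.624°) = -0.6501, H₀ = 2.2786 rad.
Bracket: H₀ sin φ sin δ + cos φ cos δ sin H₀ = 2.2786×-0.88782×-0.31935 + 0.46020×0.94764×0.75982 = 0.646041 + 0.331360 = 0.977401.
Q̄ = (S₀/π) × [bracket] = (1361/π) × 0.977401 = 423.43 W/m².
— Configuration B (φ=-62.6°):
Solar declination: sin δ = sin ε · sin λ_s = sin 23.44° × sin 264.9° = -0.39621, so δ = -23.342°.
cos H₀ = −tan(-62.6°) tan(-23.342°) = -0.8325, H₀ = 2.5544 rad.
Bracket: H₀ sin φ sin δ + cos φ cos δ sin H₀ = 2.5544×-0.88782×-0.39621 + 0.46020×0.91816×0.55401 = 0.898544 + 0.234090 = 1.132634.
Q̄ = (S₀/π) × [bracket] = (1361/π) × 1.132634 = 490.68 W/m².
Ratio Q̄_A / Q̄_B = 423.43 / 490.68 = 0.8629.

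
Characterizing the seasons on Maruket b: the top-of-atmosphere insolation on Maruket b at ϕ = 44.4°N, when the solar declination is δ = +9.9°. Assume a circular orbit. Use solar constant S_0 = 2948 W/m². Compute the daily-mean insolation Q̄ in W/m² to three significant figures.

cos h₀ = −tan(+44.4°) tan(+9.900°) = -0.1709, h₀ = 1.7425 rad.
Bracket: h₀ sin ϕ sin δ + cos ϕ cos δ sin h₀ = 1.7425×0.69966×0.17193 + 0.71447×0.98511×0.98529 = 0.209610 + 0.693478 = 0.903088.
Q̄ = (S_0/π) × [bracket] = (2948/π) × 0.903088 = 847.4 W/m².

Q̄ ≈ 847 W/m²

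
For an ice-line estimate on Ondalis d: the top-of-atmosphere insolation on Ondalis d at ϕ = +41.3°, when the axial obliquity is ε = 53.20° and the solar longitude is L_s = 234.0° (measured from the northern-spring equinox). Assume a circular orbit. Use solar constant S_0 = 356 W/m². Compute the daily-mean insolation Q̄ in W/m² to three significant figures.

Solar declination: sin δ = sin ε · sin L_s = sin 53.20° × sin 234.0° = -0.64781, so δ = -40.376°.
cos h₀ = −tan(+41.3°) tan(-40.376°) = 0.7471, h₀ = 0.7272 rad.
Bracket: h₀ sin ϕ sin δ + cos ϕ cos δ sin h₀ = 0.7272×0.66000×-0.64781 + 0.75126×0.76181×0.66476 = -0.310918 + 0.380454 = 0.069536.
Q̄ = (S_0/π) × [bracket] = (356/π) × 0.069536 = 7.880 W/m².

Q̄ ≈ 7.88 W/m²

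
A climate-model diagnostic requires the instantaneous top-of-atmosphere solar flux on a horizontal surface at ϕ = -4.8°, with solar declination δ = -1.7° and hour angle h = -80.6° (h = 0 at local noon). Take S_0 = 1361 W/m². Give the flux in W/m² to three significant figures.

225 W/m²

cos θ_z = sin ϕ sin δ + cos ϕ cos δ cos h = 0.002482 + 0.162682 = 0.165164.
Flux = S_0 · cos θ_z = 1361 × 0.165164 = 224.8 W/m².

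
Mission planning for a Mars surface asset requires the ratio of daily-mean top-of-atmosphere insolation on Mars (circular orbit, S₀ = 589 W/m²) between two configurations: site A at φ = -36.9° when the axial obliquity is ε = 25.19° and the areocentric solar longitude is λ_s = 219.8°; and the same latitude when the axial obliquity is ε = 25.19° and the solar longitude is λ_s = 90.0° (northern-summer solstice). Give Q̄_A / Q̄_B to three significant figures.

— Configuration A (φ=-36.9°):
sin δ = sin 25.19° × sin 219.8° = -0.27244, so δ = -15.810°.
cos H₀ = −tan(-36.9°) tan(-15.810°) = -0.2126, H₀ = 1.7850 rad.
Bracket: H₀ sin φ sin δ + cos φ cos δ sin H₀ = 1.7850×-0.60042×-0.27244 + 0.79968×0.96217×0.97714 = 0.291987 + 0.751839 = 1.043826.
Q̄ = (S₀/π) × [bracket] = (589/π) × 1.043826 = 195.70 W/m².
— Configuration B (φ=-36.9°):
Solar declination: sin δ = sin ε · sin λ_s = sin 25.19° × sin 90.0° = 0.42562, so δ = +25.190°.
cos H₀ = −tan(-36.9°) tan(+25.190°) = 0.3531, H₀ = 1.2099 rad.
Bracket: H₀ sin φ sin δ + cos φ cos δ sin H₀ = 1.2099×-0.60042×0.42562 + 0.79968×0.90490×0.93557 = -0.309191 + 0.677007 = 0.367816.
Q̄ = (S₀/π) × [bracket] = (589/π) × 0.367816 = 68.960 W/m².
Ratio Q̄_A / Q̄_B = 195.70 / 68.960 = 2.838.

Q̄_A / Q̄_B ≈ 2.84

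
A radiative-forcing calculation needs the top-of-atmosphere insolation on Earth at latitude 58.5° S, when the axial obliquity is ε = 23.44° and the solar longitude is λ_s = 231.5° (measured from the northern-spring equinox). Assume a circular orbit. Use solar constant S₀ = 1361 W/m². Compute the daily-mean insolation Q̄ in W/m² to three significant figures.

Solar declination: sin δ = sin ε · sin λ_s = sin 23.44° × sin 231.5° = -0.31131, so δ = -18.138°.
cos H₀ = −tan(-58.5°) tan(-18.138°) = -0.5346, H₀ = 2.1348 rad.
Bracket: H₀ sin φ sin δ + cos φ cos δ sin H₀ = 2.1348×-0.85264×-0.31131 + 0.52250×0.95031×0.84512 = 0.566651 + 0.419633 = 0.986284.
Q̄ = (S₀/π) × [bracket] = (1361/π) × 0.986284 = 427.3 W/m².

Q̄ ≈ 427 W/m²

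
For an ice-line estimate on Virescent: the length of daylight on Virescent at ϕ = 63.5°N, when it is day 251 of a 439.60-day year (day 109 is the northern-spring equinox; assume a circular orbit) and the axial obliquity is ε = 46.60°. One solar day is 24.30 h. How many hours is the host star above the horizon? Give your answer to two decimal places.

Solar longitude: L_s = 360° × (251 − 109)/439.60 = 116.288°.
sin δ = sin 46.60° × sin 116.288° = 0.65143, so δ = +40.650°.
Sunrise equation: cos h₀ = −tan ϕ · tan δ = -1.7221 ≤ −1, so the host star never sets (polar day) and h₀ = π.
Daylight = 2h₀/(2π) × 24.30 h = (3.1416/π) × 24.30 = 24.30 h.

24.30 h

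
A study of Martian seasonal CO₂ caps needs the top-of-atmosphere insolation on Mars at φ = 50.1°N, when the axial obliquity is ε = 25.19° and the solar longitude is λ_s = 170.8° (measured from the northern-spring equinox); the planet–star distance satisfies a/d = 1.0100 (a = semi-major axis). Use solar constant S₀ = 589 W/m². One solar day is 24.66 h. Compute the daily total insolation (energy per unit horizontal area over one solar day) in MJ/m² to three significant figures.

Solar declination: sin δ = sin ε · sin λ_s = sin 25.19° × sin 170.8° = 0.06805, so δ = +3.902°.
cos H₀ = −tan(+50.1°) tan(+3.902°) = -0.0816, H₀ = 1.6525 rad.
Bracket: H₀ sin φ sin δ + cos φ cos δ sin H₀ = 1.6525×0.76717×0.06805 + 0.64145×0.99768×0.99667 = 0.086270 + 0.637831 = 0.724101.
Inverse-square distance factor (a/d)² = 1.0100² = 1.020100.
Q̄ = (S₀/π) × 1.020100 × [bracket] = (589/π) × 1.020100 × 0.724101 = 138.49 W/m².
Daily total = Q̄ × 24.66 h × 3600 s/h = 138.49 × 24.66 × 3600 / 10⁶ = 12.29 MJ/m².

12.3 MJ/m²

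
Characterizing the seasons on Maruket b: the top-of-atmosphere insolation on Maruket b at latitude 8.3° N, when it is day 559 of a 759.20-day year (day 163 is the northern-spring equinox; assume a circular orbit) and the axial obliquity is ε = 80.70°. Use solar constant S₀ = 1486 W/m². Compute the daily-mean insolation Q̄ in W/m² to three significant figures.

Solar longitude: λ_s = 360° × (559 − 163)/759.20 = 187.777°.
sin δ = sin 80.70° × sin 187.777° = -0.13353, so δ = -7.674°.
cos H₀ = −tan(+8.3°) tan(-7.674°) = 0.0197, H₀ = 1.5511 rad.
Bracket: H₀ sin φ sin δ + cos φ cos δ sin H₀ = 1.5511×0.14436×-0.13353 + 0.98953×0.99104×0.99981 = -0.029900 + 0.980477 = 0.950577.
Q̄ = (S₀/π) × [bracket] = (1486/π) × 0.950577 = 449.6 W/m².

Q̄ ≈ 450 W/m²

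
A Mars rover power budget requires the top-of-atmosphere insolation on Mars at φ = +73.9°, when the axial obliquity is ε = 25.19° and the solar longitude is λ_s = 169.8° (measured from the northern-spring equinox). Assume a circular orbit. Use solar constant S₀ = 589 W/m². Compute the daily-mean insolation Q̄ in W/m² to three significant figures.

Q̄ ≈ 75.0 W/m²

Solar declination: sin δ = sin ε · sin λ_s = sin 25.19° × sin 169.8° = 0.07537, so δ = +4.323°.
cos H₀ = −tan(+73.9°) tan(+4.323°) = -0.2619, H₀ = 1.8358 rad.
Bracket: H₀ sin φ sin δ + cos φ cos δ sin H₀ = 1.8358×0.96078×0.07537 + 0.27731×0.99716×0.96510 = 0.132938 + 0.266872 = 0.399810.
Q̄ = (S₀/π) × [bracket] = (589/π) × 0.399810 = 74.96 W/m².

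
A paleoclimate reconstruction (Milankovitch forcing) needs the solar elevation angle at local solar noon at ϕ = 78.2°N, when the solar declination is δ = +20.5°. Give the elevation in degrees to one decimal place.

32.3°

At local noon the hour angle is zero, so the zenith angle equals |ϕ − δ| = |+78.2° − (+20.500°)| = 57.700°.
Elevation = 90° − 57.700° = 32.3°.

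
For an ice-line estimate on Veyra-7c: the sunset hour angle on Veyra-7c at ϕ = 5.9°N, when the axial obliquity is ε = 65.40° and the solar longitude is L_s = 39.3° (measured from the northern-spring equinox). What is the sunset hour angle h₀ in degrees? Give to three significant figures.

Solar declination: sin δ = sin ε · sin L_s = sin 65.40° × sin 39.3° = 0.57589, so δ = +35.162°.
cos h₀ = −tan ϕ · tan δ = −tan(+5.9°) × tan(+35.162°) = -0.0728, so h₀ = 1.6437 rad = 94.17°.

h₀ = 94.2°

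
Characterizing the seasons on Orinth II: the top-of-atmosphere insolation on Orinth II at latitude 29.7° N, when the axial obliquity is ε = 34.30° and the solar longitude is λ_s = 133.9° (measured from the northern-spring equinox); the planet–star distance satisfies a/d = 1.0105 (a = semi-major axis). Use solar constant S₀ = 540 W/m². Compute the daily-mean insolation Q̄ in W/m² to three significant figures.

Q̄ ≈ 199 W/m²

Solar declination: sin δ = sin ε · sin λ_s = sin 34.30° × sin 133.9° = 0.40605, so δ = +23.957°.
cos H₀ = −tan(+29.7°) tan(+23.957°) = -0.2534, H₀ = 1.8270 rad.
Bracket: H₀ sin φ sin δ + cos φ cos δ sin H₀ = 1.8270×0.49546×0.40605 + 0.86863×0.91385×0.96735 = 0.367559 + 0.767880 = 1.135439.
Inverse-square distance factor (a/d)² = 1.0105² = 1.021110.
Q̄ = (S₀/π) × 1.021110 × [bracket] = (540/π) × 1.021110 × 1.135439 = 199.3 W/m².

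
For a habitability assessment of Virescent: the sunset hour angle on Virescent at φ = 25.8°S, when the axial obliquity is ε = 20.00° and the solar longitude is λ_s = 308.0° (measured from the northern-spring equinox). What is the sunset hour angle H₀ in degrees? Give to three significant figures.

H₀ = 97.8°

Solar declination: sin δ = sin ε · sin λ_s = sin 20.00° × sin 308.0° = -0.26952, so δ = -15.635°.
cos H₀ = −tan φ · tan δ = −tan(-25.8°) × tan(-15.635°) = -0.1353, so H₀ = 1.7065 rad = 97.78°.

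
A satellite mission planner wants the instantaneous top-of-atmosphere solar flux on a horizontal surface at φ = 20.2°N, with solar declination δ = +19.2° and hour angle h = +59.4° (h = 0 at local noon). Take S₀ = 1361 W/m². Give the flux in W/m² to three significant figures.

cos θ_z = sin φ sin δ + cos φ cos δ cos h = 0.113557 + 0.451159 = 0.564716.
Flux = S₀ · cos θ_z = 1361 × 0.564716 = 768.6 W/m².

769 W/m²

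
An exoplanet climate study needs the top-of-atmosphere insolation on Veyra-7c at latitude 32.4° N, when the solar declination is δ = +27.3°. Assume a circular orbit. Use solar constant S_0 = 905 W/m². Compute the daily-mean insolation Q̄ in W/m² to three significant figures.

cos h₀ = −tan(+32.4°) tan(+27.300°) = -0.3276, h₀ = 1.9045 rad.
Bracket: h₀ sin ϕ sin δ + cos ϕ cos δ sin h₀ = 1.9045×0.53583×0.45865 + 0.84433×0.88862×0.94483 = 0.468047 + 0.708895 = 1.176942.
Q̄ = (S_0/π) × [bracket] = (905/π) × 1.176942 = 339.0 W/m².

Q̄ ≈ 339 W/m²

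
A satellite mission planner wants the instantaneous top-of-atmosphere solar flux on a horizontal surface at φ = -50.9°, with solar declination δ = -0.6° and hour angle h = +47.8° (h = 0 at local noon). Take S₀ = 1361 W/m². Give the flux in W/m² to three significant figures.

588 W/m²

cos θ_z = sin φ sin δ + cos φ cos δ cos h = 0.008127 + 0.423615 = 0.431742.
Flux = S₀ · cos θ_z = 1361 × 0.431742 = 587.6 W/m².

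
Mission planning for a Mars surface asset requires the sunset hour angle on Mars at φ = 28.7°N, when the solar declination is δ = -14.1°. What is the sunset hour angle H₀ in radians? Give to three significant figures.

cos H₀ = −tan φ · tan δ = −tan(+28.7°) × tan(-14.100°) = 0.1375, so H₀ = 1.4328 rad = 82.10°.

H₀ = 1.43 rad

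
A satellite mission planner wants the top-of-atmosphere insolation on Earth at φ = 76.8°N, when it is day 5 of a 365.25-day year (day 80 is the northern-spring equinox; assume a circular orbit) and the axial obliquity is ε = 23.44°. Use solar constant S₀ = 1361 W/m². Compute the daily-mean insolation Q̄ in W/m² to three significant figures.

Q̄ ≈ 0.00 W/m²

Solar longitude: λ_s = 360° × (5 − 80)/365.25 = -73.922°, i.e. -73.922° + 360° = 286.078°.
sin δ = sin 23.44° × sin 286.078° = -0.38223, so δ = -22.472°.
cos H₀ = −tan(+76.8°) tan(-22.472°) = 1.7636 ≥ 1 ⇒ polar night, H₀ = 0 and Q̄ = 0.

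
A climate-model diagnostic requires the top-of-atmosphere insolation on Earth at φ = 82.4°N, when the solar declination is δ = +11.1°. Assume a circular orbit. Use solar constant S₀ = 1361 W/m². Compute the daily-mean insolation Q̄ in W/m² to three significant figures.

Q̄ ≈ 260 W/m²

cos H₀ = −tan(+82.4°) tan(+11.100°) = -1.4704 ≤ −1 ⇒ polar day, H₀ = π.
Bracket: H₀ sin φ sin δ + cos φ cos δ sin H₀ = 3.1416×0.99122×0.19252 + 0.13226×0.98129×0.00000 = 0.599511 + 0.000000 = 0.599511.
Q̄ = (S₀/π) × [bracket] = (1361/π) × 0.599511 = 259.7 W/m².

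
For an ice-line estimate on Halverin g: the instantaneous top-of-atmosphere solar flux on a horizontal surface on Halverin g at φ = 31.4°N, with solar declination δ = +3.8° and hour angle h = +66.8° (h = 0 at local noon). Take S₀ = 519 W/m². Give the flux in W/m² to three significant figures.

cos θ_z = sin φ sin δ + cos φ cos δ cos h = 0.034529 + 0.335510 = 0.370039.
Flux = S₀ · cos θ_z = 519 × 0.370039 = 192.1 W/m².

192 W/m²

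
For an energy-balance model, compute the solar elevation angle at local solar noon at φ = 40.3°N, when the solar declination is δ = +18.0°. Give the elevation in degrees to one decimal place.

At local noon the hour angle is zero, so the zenith angle equals |φ − δ| = |+40.3° − (+18.000°)| = 22.300°.
Elevation = 90° − 22.300° = 67.7°.

67.7°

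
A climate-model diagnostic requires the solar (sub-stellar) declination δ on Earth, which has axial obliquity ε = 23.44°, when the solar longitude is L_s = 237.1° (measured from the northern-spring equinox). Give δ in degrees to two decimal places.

sin δ = sin ε · sin L_s = sin 23.44° × sin 237.1° = -0.333991.
δ = arcsin(-0.333991) = -19.51°.

δ = -19.51°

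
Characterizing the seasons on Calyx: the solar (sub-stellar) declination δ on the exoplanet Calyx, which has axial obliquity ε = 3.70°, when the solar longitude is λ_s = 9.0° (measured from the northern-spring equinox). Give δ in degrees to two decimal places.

δ = +0.58°

sin δ = sin ε · sin λ_s = sin 3.70° × sin 9.0° = 0.010095.
δ = arcsin(0.010095) = +0.58°.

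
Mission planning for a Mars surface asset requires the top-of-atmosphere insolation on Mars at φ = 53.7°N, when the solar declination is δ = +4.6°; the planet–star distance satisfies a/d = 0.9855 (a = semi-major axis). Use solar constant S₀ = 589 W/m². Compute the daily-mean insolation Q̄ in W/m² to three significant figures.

Q̄ ≈ 127 W/m²

cos H₀ = −tan(+53.7°) tan(+4.600°) = -0.1095, H₀ = 1.6805 rad.
Bracket: H₀ sin φ sin δ + cos φ cos δ sin H₀ = 1.6805×0.80593×0.08020 + 0.59201×0.99678×0.99398 = 0.108620 + 0.586551 = 0.695171.
Inverse-square distance factor (a/d)² = 0.9855² = 0.971210.
Q̄ = (S₀/π) × 0.971210 × [bracket] = (589/π) × 0.971210 × 0.695171 = 126.6 W/m².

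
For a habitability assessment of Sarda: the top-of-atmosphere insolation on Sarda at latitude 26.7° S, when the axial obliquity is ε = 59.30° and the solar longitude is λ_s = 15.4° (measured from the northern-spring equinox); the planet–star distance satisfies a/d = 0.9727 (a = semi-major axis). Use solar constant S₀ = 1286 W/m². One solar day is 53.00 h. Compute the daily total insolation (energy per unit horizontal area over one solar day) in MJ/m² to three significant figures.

Solar declination: sin δ = sin ε · sin λ_s = sin 59.30° × sin 15.4° = 0.22834, so δ = +13.199°.
cos H₀ = −tan(-26.7°) tan(+13.199°) = 0.1180, H₀ = 1.4526 rad.
Bracket: H₀ sin φ sin δ + cos φ cos δ sin H₀ = 1.4526×-0.44932×0.22834 + 0.89337×0.97358×0.99302 = -0.149033 + 0.863696 = 0.714663.
Inverse-square distance factor (a/d)² = 0.9727² = 0.946145.
Q̄ = (S₀/π) × 0.946145 × [bracket] = (1286/π) × 0.946145 × 0.714663 = 276.79 W/m².
Daily total = Q̄ × 53.00 h × 3600 s/h = 276.79 × 53.00 × 3600 / 10⁶ = 52.81 MJ/m².

52.8 MJ/m²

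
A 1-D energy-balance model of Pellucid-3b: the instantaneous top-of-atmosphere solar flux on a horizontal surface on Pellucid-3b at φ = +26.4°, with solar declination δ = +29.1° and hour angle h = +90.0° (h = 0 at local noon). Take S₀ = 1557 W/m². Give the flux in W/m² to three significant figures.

337 W/m²

cos θ_z = sin φ sin δ + cos φ cos δ cos h = 0.216242 + 0.000000 = 0.216242.
Flux = S₀ · cos θ_z = 1557 × 0.216242 = 336.7 W/m².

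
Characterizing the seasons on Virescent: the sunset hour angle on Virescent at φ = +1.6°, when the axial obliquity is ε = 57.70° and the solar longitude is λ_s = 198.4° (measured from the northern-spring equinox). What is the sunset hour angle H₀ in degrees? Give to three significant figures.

H₀ = 89.6°

Solar declination: sin δ = sin ε · sin λ_s = sin 57.70° × sin 198.4° = -0.26681, so δ = -15.474°.
cos H₀ = −tan φ · tan δ = −tan(+1.6°) × tan(-15.474°) = 0.0077, so H₀ = 1.5631 rad = 89.56°.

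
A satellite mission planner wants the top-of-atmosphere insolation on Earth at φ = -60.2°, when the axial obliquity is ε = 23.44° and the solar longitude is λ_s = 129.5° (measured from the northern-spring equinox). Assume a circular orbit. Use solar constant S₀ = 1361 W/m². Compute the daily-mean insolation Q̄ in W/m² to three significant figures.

Q̄ ≈ 57.1 W/m²

Solar declination: sin δ = sin ε · sin λ_s = sin 23.44° × sin 129.5° = 0.30694, so δ = +17.875°.
cos H₀ = −tan(-60.2°) tan(+17.875°) = 0.5631, H₀ = 0.9726 rad.
Bracket: H₀ sin φ sin δ + cos φ cos δ sin H₀ = 0.9726×-0.86777×0.30694 + 0.49697×0.95173×0.82636 = -0.259055 + 0.390853 = 0.131798.
Q̄ = (S₀/π) × [bracket] = (1361/π) × 0.131798 = 57.10 W/m².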